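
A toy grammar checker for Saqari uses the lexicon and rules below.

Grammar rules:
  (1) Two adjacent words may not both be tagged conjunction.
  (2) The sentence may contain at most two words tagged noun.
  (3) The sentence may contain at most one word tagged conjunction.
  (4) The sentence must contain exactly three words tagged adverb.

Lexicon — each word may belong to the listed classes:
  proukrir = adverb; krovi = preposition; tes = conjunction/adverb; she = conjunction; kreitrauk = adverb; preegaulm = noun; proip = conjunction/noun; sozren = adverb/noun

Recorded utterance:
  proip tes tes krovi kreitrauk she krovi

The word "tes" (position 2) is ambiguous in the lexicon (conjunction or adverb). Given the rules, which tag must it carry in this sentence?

adverb

Candidates per position — 1:proip {conjunction,noun}; 2:tes {conjunction,adverb}; 3:tes {conjunction,adverb}; 4:krovi {preposition}; 5:kreitrauk {adverb}; 6:she {conjunction}; 7:krovi {preposition}.
Word 1 cannot be conjunction — rule 3 would then fail for every completion. It is noun.
Word 2 cannot be conjunction — rule 3 would then fail for every completion. It is adverb.
Word 3 cannot be conjunction — rule 3 would then fail for every completion. It is adverb.
The only consistent sequence is: noun adverb adverb preposition adverb conjunction preposition.
Checking: rule 1 holds; rule 2 holds; rule 3 holds; rule 4 holds.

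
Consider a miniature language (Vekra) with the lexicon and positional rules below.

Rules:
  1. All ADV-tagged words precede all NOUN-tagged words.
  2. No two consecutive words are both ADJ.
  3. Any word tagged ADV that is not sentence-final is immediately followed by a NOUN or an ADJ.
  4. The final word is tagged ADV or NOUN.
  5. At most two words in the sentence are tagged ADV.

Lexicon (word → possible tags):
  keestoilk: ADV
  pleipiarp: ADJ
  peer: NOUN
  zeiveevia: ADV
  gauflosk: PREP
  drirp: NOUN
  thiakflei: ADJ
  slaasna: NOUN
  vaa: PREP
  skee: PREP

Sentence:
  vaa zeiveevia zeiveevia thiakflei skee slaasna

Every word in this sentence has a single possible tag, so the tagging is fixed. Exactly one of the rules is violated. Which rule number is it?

3

Fixed tagging: PREP ADV ADV ADJ PREP NOUN.
Checking each rule: R1 ✓, R2 ✓, R3 ✗, R4 ✓, R5 ✓.
Only rule 3 fails.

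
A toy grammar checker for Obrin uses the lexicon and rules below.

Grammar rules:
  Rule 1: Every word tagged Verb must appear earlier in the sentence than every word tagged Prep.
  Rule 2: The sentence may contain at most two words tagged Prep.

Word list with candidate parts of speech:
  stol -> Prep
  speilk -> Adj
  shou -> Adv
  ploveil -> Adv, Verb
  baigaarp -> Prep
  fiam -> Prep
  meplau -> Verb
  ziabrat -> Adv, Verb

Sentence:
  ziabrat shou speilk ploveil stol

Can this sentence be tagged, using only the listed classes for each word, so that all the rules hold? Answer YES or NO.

Candidates per position — 1:ziabrat {Adv,Verb}; 2:shou {Adv}; 3:speilk {Adj}; 4:ploveil {Adv,Verb}; 5:stol {Prep}.
One satisfying assignment: Adv Adv Adj Adv Prep.
Rule-by-rule: rule 1 ok; rule 2 ok.

YES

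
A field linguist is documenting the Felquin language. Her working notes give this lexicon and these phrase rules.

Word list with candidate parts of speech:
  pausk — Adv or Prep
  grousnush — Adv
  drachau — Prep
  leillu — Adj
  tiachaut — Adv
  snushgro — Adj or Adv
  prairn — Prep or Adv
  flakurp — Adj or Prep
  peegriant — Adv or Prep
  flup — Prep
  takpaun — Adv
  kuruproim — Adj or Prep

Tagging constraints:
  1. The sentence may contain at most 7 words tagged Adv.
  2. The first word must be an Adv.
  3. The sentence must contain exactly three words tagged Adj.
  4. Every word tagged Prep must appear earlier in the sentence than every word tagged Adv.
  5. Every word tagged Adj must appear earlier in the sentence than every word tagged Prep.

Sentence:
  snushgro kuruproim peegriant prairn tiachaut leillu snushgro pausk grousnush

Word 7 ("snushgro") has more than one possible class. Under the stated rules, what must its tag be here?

Adj

Candidates per position — 1:snushgro {Adj,Adv}; 2:kuruproim {Adj,Prep}; 3:peegriant {Adv,Prep}; 4:prairn {Prep,Adv}; 5:tiachaut {Adv}; 6:leillu {Adj}; 7:snushgro {Adj,Adv}; 8:pausk {Adv,Prep}; 9:grousnush {Adv}.
Word 1 cannot be Adj — rule 2 would then fail for every completion. It is Adv.
Word 2 cannot be Prep — rule 3 would then fail for every completion. It is Adj.
Word 3 cannot be Prep — rule 4 would then fail for every completion. It is Adv.
Word 4 cannot be Prep — rule 4 would then fail for every completion. It is Adv.
Word 7 cannot be Adv — rule 3 would then fail for every completion. It is Adj.
Word 8 cannot be Prep — rule 4 would then fail for every completion. It is Adv.
The only consistent sequence is: Adv Adj Adv Adv Adv Adj Adj Adv Adv.
Checking: rule 1 ✓; rule 2 ✓; rule 3 ✓; rule 4 ✓; rule 5 ✓.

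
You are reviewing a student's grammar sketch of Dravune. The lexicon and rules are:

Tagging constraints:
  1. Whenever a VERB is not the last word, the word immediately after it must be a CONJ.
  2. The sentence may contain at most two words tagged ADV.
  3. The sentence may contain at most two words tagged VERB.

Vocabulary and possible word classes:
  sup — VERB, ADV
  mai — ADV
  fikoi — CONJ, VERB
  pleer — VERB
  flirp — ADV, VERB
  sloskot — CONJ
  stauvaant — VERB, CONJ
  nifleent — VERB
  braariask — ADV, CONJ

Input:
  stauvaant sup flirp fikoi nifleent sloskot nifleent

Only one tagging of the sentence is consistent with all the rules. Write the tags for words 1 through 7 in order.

CONJ ADV ADV CONJ VERB CONJ VERB

Candidates per position — 1:stauvaant {VERB,CONJ}; 2:sup {VERB,ADV}; 3:flirp {ADV,VERB}; 4:fikoi {CONJ,VERB}; 5:nifleent {VERB}; 6:sloskot {CONJ}; 7:nifleent {VERB}.
Position 1: tagging it VERB would leave rule 1 unsatisfiable, so it must be CONJ.
Position 2: tagging it VERB would leave rule 1 unsatisfiable, so it must be ADV.
Position 3: tagging it VERB would leave rule 3 unsatisfiable, so it must be ADV.
Position 4: tagging it VERB would leave rule 1 unsatisfiable, so it must be CONJ.
The unique satisfying tagging is: CONJ ADV ADV CONJ VERB CONJ VERB.
Rule-by-rule: rule 1 ✓; rule 2 ✓; rule 3 ✓.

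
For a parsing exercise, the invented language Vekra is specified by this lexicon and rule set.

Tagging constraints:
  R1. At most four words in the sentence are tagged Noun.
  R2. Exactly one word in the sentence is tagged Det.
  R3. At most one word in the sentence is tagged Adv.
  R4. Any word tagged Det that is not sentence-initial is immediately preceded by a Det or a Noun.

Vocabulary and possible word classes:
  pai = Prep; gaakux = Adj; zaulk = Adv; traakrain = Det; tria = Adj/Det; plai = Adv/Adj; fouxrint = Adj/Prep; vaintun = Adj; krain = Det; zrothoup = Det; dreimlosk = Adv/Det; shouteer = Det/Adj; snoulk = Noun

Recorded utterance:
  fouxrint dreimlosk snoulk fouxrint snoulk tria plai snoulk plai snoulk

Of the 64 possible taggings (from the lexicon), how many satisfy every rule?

4

Candidates per position — 1:fouxrint {Adj,Prep}; 2:dreimlosk {Adv,Det}; 3:snoulk {Noun}; 4:fouxrint {Adj,Prep}; 5:snoulk {Noun}; 6:tria {Adj,Det}; 7:plai {Adv,Adj}; 8:snoulk {Noun}; 9:plai {Adv,Adj}; 10:snoulk {Noun}.
There are 64 candidate sequences in total.
The sequences that satisfy every rule: Adj Adv Noun Adj Noun Det Adj Noun Adj Noun; Adj Adv Noun Prep Noun Det Adj Noun Adj Noun; Prep Adv Noun Adj Noun Det Adj Noun Adj Noun; Prep Adv Noun Prep Noun Det Adj Noun Adj Noun.
Count = 4.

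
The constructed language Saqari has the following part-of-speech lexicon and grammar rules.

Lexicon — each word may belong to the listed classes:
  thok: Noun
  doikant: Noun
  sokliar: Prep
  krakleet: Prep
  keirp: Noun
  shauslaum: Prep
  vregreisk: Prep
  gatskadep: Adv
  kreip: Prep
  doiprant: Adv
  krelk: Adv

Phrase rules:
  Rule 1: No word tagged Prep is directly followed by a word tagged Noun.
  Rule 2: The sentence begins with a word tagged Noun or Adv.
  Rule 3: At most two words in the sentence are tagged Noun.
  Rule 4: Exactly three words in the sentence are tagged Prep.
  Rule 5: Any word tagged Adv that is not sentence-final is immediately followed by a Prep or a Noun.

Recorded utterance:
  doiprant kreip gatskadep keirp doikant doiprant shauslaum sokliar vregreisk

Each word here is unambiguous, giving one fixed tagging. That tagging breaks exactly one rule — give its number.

Fixed tagging: Adv Prep Adv Noun Noun Adv Prep Prep Prep.
Applying the rules: R1 holds, R2 holds, R3 holds, R4 violated, R5 holds.
Only rule 4 fails.

4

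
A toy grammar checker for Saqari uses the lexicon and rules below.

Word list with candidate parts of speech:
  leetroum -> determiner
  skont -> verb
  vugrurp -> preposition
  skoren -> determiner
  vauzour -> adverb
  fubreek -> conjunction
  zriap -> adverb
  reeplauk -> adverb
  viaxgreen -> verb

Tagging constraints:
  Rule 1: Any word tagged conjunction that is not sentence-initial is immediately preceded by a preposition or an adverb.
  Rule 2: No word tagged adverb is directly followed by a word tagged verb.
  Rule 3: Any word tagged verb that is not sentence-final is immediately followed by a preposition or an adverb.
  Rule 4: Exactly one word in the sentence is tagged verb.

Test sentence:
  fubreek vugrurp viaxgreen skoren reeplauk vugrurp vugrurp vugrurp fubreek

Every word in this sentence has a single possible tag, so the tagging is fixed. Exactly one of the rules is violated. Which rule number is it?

3

Fixed tagging: conjunction preposition verb determiner adverb preposition preposition preposition conjunction.
Applying the rules: R1 ✓, R2 ✓, R3 ✗, R4 ✓.
Only rule 3 fails.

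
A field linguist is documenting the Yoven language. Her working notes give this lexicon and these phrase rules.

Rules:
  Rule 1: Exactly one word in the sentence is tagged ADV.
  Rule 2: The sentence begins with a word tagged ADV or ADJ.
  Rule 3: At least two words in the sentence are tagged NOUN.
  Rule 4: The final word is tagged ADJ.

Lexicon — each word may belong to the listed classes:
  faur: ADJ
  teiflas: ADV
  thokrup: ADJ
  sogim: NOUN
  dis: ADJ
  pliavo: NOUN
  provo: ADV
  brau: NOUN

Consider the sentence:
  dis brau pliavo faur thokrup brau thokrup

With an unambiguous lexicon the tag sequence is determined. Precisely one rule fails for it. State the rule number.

Fixed tagging: ADJ NOUN NOUN ADJ ADJ NOUN ADJ.
Checking each rule: R1 ✗, R2 ✓, R3 ✓, R4 ✓.
Only rule 1 fails.

1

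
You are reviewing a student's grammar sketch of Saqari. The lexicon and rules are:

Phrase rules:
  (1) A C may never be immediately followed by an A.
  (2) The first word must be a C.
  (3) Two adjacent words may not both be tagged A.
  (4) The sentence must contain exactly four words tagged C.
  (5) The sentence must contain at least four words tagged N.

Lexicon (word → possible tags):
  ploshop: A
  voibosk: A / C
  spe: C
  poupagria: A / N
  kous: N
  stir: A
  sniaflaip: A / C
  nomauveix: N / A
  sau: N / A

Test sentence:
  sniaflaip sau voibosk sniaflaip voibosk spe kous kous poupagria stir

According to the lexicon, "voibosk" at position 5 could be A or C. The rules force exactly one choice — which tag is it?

C

Candidates per position — 1:sniaflaip {A,C}; 2:sau {N,A}; 3:voibosk {A,C}; 4:sniaflaip {A,C}; 5:voibosk {A,C}; 6:spe {C}; 7:kous {N}; 8:kous {N}; 9:poupagria {A,N}; 10:stir {A}.
Position 1: A is ruled out by rule 2; that leaves C.
Position 2: A is ruled out by rule 1; that leaves N.
Position 9: A is ruled out by rule 3; that leaves N.
Position 5: the remaining choice is settled jointly with positions 3, 4 — only C at position 5 is part of a tagging that satisfies every rule.
The only consistent sequence is: C N A C C C N N N A.
Verifying each rule — rule 1 ✓; rule 2 ✓; rule 3 ✓; rule 4 ✓; rule 5 ✓.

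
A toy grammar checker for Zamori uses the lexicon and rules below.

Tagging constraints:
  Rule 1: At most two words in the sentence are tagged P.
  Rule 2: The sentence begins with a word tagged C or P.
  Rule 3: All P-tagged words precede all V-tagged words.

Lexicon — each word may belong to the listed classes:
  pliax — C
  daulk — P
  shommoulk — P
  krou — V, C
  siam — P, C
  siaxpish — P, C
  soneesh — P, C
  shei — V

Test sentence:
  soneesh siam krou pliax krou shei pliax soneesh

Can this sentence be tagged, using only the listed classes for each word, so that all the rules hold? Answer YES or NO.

YES

Candidates per position — 1:soneesh {P,C}; 2:siam {P,C}; 3:krou {V,C}; 4:pliax {C}; 5:krou {V,C}; 6:shei {V}; 7:pliax {C}; 8:soneesh {P,C}.
One satisfying assignment: C C V C V V C C.
Check: rule 1 ✓; rule 2 ✓; rule 3 ✓.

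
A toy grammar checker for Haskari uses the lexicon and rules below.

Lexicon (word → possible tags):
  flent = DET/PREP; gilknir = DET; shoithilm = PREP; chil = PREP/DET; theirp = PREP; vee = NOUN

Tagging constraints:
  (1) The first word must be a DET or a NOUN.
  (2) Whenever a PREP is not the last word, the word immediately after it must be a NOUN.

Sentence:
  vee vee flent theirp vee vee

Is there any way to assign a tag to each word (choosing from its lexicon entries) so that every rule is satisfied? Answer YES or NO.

YES

Candidates per position — 1:vee {NOUN}; 2:vee {NOUN}; 3:flent {DET,PREP}; 4:theirp {PREP}; 5:vee {NOUN}; 6:vee {NOUN}.
One satisfying assignment: NOUN NOUN DET PREP NOUN NOUN.
Check: rule 1 ✓; rule 2 ✓.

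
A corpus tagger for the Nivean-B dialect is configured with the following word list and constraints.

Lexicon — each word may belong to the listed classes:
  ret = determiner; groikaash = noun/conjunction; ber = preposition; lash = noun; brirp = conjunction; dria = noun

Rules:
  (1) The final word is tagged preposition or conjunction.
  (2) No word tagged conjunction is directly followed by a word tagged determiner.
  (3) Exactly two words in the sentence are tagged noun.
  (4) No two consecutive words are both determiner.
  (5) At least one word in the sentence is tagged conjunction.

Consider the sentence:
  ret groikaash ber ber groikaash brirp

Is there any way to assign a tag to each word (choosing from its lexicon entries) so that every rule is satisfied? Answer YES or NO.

YES

Candidates per position — 1:ret {determiner}; 2:groikaash {noun,conjunction}; 3:ber {preposition}; 4:ber {preposition}; 5:groikaash {noun,conjunction}; 6:brirp {conjunction}.
One satisfying assignment: determiner noun preposition preposition noun conjunction.
Check: rule 1 ok; rule 2 ok; rule 3 ok; rule 4 ok; rule 5 ok.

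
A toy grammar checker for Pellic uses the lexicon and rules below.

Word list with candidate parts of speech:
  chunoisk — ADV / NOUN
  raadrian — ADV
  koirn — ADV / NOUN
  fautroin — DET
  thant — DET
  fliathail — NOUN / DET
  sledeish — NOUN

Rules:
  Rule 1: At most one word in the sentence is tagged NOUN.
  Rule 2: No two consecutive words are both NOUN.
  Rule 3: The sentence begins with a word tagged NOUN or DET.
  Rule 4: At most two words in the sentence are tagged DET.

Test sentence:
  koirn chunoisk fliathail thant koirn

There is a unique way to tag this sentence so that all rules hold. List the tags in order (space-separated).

NOUN ADV DET DET ADV

Candidates per position — 1:koirn {ADV,NOUN}; 2:chunoisk {ADV,NOUN}; 3:fliathail {NOUN,DET}; 4:thant {DET}; 5:koirn {ADV,NOUN}.
Position 1: tagging it ADV would leave rule 3 unsatisfiable, so it must be NOUN.
Position 2: tagging it NOUN would leave rule 1 unsatisfiable, so it must be ADV.
Position 3: tagging it NOUN would leave rule 1 unsatisfiable, so it must be DET.
Position 5: tagging it NOUN would leave rule 1 unsatisfiable, so it must be ADV.
The unique satisfying tagging is: NOUN ADV DET DET ADV.
Rule-by-rule: rule 1 holds; rule 2 holds; rule 3 holds; rule 4 holds.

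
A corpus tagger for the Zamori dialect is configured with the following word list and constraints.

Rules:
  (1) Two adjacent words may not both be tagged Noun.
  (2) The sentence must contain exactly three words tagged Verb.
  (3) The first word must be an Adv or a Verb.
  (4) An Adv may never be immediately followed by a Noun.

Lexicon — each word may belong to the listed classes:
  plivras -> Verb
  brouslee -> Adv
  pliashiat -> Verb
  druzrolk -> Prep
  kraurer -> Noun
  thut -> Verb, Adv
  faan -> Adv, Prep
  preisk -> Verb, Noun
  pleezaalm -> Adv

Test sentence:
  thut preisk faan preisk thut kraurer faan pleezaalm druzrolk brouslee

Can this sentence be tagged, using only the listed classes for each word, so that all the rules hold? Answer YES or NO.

Candidates per position — 1:thut {Verb,Adv}; 2:preisk {Verb,Noun}; 3:faan {Adv,Prep}; 4:preisk {Verb,Noun}; 5:thut {Verb,Adv}; 6:kraurer {Noun}; 7:faan {Adv,Prep}; 8:pleezaalm {Adv}; 9:druzrolk {Prep}; 10:brouslee {Adv}.
One satisfying assignment: Adv Verb Prep Verb Verb Noun Adv Adv Prep Adv.
Verifying each rule — rule 1 ✓; rule 2 ✓; rule 3 ✓; rule 4 ✓.

YES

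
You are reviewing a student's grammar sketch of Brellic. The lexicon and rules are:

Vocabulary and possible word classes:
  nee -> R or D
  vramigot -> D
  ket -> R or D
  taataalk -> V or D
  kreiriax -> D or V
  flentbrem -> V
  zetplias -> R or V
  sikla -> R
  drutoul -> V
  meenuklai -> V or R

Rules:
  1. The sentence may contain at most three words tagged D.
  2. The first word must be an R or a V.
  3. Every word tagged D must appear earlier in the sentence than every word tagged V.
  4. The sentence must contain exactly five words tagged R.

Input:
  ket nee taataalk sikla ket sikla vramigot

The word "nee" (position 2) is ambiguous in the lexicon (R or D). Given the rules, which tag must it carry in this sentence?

R

Candidates per position — 1:ket {R,D}; 2:nee {R,D}; 3:taataalk {V,D}; 4:sikla {R}; 5:ket {R,D}; 6:sikla {R}; 7:vramigot {D}.
If word 1 were D, no tagging could satisfy rule 2; so word 1 is R.
If word 2 were D, no tagging could satisfy rule 4; so word 2 is R.
If word 3 were V, no tagging could satisfy rule 3; so word 3 is D.
If word 5 were D, no tagging could satisfy rule 4; so word 5 is R.
So the tagging must be: R R D R R R D.
Rule-by-rule: rule 1 holds; rule 2 holds; rule 3 holds; rule 4 holds.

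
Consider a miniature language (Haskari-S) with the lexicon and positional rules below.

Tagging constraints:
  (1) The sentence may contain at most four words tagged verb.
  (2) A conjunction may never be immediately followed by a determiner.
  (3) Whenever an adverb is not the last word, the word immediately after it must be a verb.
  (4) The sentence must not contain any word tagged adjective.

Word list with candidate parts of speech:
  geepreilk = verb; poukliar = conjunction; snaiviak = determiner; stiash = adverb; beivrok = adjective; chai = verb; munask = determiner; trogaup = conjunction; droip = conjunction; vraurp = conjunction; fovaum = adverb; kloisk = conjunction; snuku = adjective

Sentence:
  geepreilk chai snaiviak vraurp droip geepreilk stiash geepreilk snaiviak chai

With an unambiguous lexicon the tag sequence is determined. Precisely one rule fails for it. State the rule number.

Fixed tagging: verb verb determiner conjunction conjunction verb adverb verb determiner verb.
Applying the rules: R1 fail, R2 pass, R3 pass, R4 pass.
Only rule 1 fails.

1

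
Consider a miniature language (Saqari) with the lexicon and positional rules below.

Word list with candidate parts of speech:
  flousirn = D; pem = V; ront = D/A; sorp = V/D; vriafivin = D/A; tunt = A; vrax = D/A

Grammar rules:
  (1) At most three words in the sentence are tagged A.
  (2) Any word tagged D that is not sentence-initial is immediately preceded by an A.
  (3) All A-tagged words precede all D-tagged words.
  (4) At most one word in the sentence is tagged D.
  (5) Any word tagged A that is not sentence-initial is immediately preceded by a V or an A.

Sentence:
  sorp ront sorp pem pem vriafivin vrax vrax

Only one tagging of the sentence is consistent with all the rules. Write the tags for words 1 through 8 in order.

V A V V V A A D

Candidates per position — 1:sorp {V,D}; 2:ront {D,A}; 3:sorp {V,D}; 4:pem {V}; 5:pem {V}; 6:vriafivin {D,A}; 7:vrax {D,A}; 8:vrax {D,A}.
If word 2 were D, no tagging could satisfy rule 2; so word 2 is A.
If word 6 were D, no tagging could satisfy rule 2; so word 6 is A.
If word 1 were D, no tagging could satisfy rule 3; so word 1 is V.
If word 3 were D, no tagging could satisfy rule 3; so word 3 is V.
The remaining ambiguous positions (7, 8) are resolved jointly — only one combination satisfies every rule.
The unique satisfying tagging is: V A V V V A A D.
Check: rule 1 satisfied; rule 2 satisfied; rule 3 satisfied; rule 4 satisfied; rule 5 satisfied.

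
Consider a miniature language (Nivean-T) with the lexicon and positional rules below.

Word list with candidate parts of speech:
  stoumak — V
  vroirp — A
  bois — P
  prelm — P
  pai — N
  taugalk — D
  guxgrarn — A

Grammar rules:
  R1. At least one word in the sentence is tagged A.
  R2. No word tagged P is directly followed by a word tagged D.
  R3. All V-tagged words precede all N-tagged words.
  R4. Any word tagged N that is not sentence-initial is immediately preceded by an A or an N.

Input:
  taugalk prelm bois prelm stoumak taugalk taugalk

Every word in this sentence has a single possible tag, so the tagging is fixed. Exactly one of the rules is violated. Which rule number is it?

Fixed tagging: D P P P V D D.
Rule check: R1 fail, R2 pass, R3 pass, R4 pass.
Only rule 1 fails.

1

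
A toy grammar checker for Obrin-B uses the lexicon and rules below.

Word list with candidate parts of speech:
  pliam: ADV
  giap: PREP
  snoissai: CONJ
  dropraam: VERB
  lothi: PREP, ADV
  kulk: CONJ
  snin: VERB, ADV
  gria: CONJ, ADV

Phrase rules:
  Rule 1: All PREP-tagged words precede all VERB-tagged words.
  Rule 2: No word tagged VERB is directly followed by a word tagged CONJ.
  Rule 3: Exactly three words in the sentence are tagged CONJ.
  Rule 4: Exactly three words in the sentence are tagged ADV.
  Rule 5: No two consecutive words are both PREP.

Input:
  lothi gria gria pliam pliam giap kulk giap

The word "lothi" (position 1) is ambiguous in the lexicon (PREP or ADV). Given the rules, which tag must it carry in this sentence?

ADV

Candidates per position — 1:lothi {PREP,ADV}; 2:gria {CONJ,ADV}; 3:gria {CONJ,ADV}; 4:pliam {ADV}; 5:pliam {ADV}; 6:giap {PREP}; 7:kulk {CONJ}; 8:giap {PREP}.
Position 2: tagging it ADV would leave rule 3 unsatisfiable, so it must be CONJ.
Position 3: tagging it ADV would leave rule 3 unsatisfiable, so it must be CONJ.
Position 1: tagging it PREP would leave rule 4 unsatisfiable, so it must be ADV.
The only consistent sequence is: ADV CONJ CONJ ADV ADV PREP CONJ PREP.
Checking: rule 1 ✓; rule 2 ✓; rule 3 ✓; rule 4 ✓; rule 5 ✓.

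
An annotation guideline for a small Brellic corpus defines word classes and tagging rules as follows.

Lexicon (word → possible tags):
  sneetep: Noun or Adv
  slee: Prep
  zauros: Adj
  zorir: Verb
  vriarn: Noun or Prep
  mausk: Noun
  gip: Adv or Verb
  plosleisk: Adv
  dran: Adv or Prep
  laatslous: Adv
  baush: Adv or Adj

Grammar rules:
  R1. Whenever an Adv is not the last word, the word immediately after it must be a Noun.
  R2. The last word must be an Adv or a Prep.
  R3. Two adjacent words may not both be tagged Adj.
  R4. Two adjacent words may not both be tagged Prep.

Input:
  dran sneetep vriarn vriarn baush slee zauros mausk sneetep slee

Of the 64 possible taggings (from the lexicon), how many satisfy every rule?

Candidates per position — 1:dran {Adv,Prep}; 2:sneetep {Noun,Adv}; 3:vriarn {Noun,Prep}; 4:vriarn {Noun,Prep}; 5:baush {Adv,Adj}; 6:slee {Prep}; 7:zauros {Adj}; 8:mausk {Noun}; 9:sneetep {Noun,Adv}; 10:slee {Prep}.
There are 64 candidate sequences in total.
Checking each against the rules leaves 8 sequences.
Count = 8.

8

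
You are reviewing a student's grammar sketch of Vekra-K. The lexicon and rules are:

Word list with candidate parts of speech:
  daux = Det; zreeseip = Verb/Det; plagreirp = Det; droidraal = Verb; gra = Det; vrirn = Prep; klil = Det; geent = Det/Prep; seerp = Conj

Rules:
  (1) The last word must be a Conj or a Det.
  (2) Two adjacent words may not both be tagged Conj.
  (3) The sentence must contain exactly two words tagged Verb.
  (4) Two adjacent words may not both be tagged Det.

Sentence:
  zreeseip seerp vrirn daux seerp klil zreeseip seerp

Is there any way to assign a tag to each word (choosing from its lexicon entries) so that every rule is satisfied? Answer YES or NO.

YES

Candidates per position — 1:zreeseip {Verb,Det}; 2:seerp {Conj}; 3:vrirn {Prep}; 4:daux {Det}; 5:seerp {Conj}; 6:klil {Det}; 7:zreeseip {Verb,Det}; 8:seerp {Conj}.
One satisfying assignment: Verb Conj Prep Det Conj Det Verb Conj.
Verifying each rule — rule 1 ok; rule 2 ok; rule 3 ok; rule 4 ok.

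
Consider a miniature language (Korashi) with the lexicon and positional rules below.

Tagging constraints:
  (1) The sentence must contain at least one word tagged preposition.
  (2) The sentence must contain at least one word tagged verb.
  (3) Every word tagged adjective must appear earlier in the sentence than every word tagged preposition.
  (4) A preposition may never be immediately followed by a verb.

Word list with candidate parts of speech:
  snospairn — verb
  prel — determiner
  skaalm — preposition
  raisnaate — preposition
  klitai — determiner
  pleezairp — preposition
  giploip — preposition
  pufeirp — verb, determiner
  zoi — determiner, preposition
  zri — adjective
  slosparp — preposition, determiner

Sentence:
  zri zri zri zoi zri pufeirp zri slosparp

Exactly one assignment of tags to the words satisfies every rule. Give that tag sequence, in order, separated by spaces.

Candidates per position — 1:zri {adjective}; 2:zri {adjective}; 3:zri {adjective}; 4:zoi {determiner,preposition}; 5:zri {adjective}; 6:pufeirp {verb,determiner}; 7:zri {adjective}; 8:slosparp {preposition,determiner}.
Position 4: tagging it preposition would leave rule 3 unsatisfiable, so it must be determiner.
Position 6: tagging it determiner would leave rule 2 unsatisfiable, so it must be verb.
Position 8: tagging it determiner would leave rule 1 unsatisfiable, so it must be preposition.
So the tagging must be: adjective adjective adjective determiner adjective verb adjective preposition.
Verifying each rule — rule 1 ✓; rule 2 ✓; rule 3 ✓; rule 4 ✓.

adjective adjective adjective determiner adjective verb adjective preposition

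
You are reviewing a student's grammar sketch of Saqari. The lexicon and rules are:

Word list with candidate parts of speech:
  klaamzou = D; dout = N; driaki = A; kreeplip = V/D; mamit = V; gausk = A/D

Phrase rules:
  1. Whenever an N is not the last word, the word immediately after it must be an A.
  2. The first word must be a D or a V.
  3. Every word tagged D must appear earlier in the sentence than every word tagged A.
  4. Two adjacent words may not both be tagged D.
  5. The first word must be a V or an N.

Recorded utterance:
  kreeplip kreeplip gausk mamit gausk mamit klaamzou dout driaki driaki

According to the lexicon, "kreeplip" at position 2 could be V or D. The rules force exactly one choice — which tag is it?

V

Candidates per position — 1:kreeplip {V,D}; 2:kreeplip {V,D}; 3:gausk {A,D}; 4:mamit {V}; 5:gausk {A,D}; 6:mamit {V}; 7:klaamzou {D}; 8:dout {N}; 9:driaki {A}; 10:driaki {A}.
Word 1 cannot be D — rule 5 would then fail for every completion. It is V.
Word 3 cannot be A — rule 3 would then fail for every completion. It is D.
Word 5 cannot be A — rule 3 would then fail for every completion. It is D.
Word 2 cannot be D — rule 4 would then fail for every completion. It is V.
The unique satisfying tagging is: V V D V D V D N A A.
Check: rule 1 satisfied; rule 2 satisfied; rule 3 satisfied; rule 4 satisfied; rule 5 satisfied.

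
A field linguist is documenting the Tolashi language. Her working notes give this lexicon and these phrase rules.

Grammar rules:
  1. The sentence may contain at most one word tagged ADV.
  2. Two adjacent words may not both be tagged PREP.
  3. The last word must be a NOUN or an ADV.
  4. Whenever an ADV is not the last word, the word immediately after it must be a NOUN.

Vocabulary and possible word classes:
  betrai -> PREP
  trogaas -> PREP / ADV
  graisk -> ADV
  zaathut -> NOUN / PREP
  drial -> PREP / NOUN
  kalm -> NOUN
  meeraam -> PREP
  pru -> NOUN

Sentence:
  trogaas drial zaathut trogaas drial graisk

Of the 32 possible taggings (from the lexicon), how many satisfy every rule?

Candidates per position — 1:trogaas {PREP,ADV}; 2:drial {PREP,NOUN}; 3:zaathut {NOUN,PREP}; 4:trogaas {PREP,ADV}; 5:drial {PREP,NOUN}; 6:graisk {ADV}.
There are 32 candidate sequences in total.
The sequences that satisfy every rule: PREP NOUN NOUN PREP NOUN ADV.
Count = 1.

1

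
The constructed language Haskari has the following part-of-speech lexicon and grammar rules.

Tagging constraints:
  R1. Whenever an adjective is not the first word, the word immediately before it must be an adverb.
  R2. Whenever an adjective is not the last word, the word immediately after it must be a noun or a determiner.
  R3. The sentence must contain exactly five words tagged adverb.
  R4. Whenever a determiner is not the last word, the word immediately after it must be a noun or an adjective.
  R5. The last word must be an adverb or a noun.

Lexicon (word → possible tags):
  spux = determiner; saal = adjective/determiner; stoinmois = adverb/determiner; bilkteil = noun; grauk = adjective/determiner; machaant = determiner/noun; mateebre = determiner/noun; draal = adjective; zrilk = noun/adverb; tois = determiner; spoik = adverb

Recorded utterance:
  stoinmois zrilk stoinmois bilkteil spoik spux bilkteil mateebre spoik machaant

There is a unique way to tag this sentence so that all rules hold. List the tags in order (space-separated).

adverb adverb adverb noun adverb determiner noun noun adverb noun

Candidates per position — 1:stoinmois {adverb,determiner}; 2:zrilk {noun,adverb}; 3:stoinmois {adverb,determiner}; 4:bilkteil {noun}; 5:spoik {adverb}; 6:spux {determiner}; 7:bilkteil {noun}; 8:mateebre {determiner,noun}; 9:spoik {adverb}; 10:machaant {determiner,noun}.
At position 1, choosing determiner makes rule 3 impossible to satisfy; hence adverb.
At position 2, choosing noun makes rule 3 impossible to satisfy; hence adverb.
At position 3, choosing determiner makes rule 3 impossible to satisfy; hence adverb.
At position 8, choosing determiner makes rule 4 impossible to satisfy; hence noun.
At position 10, choosing determiner makes rule 5 impossible to satisfy; hence noun.
The only consistent sequence is: adverb adverb adverb noun adverb determiner noun noun adverb noun.
Rule-by-rule: rule 1 holds; rule 2 holds; rule 3 holds; rule 4 holds; rule 5 holds.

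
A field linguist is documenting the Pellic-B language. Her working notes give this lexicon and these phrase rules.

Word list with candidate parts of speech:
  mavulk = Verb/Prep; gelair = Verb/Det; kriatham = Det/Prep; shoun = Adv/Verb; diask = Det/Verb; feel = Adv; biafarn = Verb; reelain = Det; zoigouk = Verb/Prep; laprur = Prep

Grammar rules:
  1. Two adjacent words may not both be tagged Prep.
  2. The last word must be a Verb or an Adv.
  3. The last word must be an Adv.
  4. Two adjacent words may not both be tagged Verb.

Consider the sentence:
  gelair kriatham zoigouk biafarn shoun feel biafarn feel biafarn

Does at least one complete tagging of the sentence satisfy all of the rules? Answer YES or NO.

NO

Candidates per position — 1:gelair {Verb,Det}; 2:kriatham {Det,Prep}; 3:zoigouk {Verb,Prep}; 4:biafarn {Verb}; 5:shoun {Adv,Verb}; 6:feel {Adv}; 7:biafarn {Verb}; 8:feel {Adv}; 9:biafarn {Verb}.
Rule 3 cannot be satisfied by any choice of tags from the lexicon.
So there is no consistent tagging.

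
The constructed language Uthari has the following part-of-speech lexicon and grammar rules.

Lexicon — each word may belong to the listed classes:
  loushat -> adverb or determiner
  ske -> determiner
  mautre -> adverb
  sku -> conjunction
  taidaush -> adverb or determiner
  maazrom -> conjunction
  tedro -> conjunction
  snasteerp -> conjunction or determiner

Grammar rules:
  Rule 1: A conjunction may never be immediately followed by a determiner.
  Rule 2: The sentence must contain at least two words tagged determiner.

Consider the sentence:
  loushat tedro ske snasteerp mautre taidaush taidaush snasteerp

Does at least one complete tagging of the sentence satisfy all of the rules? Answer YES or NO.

Candidates per position — 1:loushat {adverb,determiner}; 2:tedro {conjunction}; 3:ske {determiner}; 4:snasteerp {conjunction,determiner}; 5:mautre {adverb}; 6:taidaush {adverb,determiner}; 7:taidaush {adverb,determiner}; 8:snasteerp {conjunction,determiner}.
Rule 1 cannot be satisfied by any choice of tags from the lexicon.
So there is no consistent tagging.

NO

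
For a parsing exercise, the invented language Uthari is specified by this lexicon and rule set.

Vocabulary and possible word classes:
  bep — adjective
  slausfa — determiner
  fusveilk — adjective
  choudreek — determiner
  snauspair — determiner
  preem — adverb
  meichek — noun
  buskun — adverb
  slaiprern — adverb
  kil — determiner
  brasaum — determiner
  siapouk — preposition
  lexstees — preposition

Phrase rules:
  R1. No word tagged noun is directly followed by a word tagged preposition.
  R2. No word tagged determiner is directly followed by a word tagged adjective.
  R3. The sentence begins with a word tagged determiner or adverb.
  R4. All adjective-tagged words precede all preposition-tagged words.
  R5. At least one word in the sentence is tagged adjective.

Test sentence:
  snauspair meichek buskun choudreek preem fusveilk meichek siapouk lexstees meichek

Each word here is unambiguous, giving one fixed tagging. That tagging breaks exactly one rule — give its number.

1

Fixed tagging: determiner noun adverb determiner adverb adjective noun preposition preposition noun.
Rule check: R1 fails, R2 ok, R3 ok, R4 ok, R5 ok.
Only rule 1 fails.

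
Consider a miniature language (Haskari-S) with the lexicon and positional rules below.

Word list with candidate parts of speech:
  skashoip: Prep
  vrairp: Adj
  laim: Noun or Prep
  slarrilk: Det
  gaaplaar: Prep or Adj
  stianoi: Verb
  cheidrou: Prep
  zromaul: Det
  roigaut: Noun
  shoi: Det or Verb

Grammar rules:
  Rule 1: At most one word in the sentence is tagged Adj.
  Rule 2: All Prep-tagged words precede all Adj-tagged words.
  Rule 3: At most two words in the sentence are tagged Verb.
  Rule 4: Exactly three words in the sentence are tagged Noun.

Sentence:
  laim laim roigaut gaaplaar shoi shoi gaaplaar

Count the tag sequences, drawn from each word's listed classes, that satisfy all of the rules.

8

Candidates per position — 1:laim {Noun,Prep}; 2:laim {Noun,Prep}; 3:roigaut {Noun}; 4:gaaplaar {Prep,Adj}; 5:shoi {Det,Verb}; 6:shoi {Det,Verb}; 7:gaaplaar {Prep,Adj}.
There are 64 candidate sequences in total.
Checking each against the rules leaves 8 sequences.
Count = 8.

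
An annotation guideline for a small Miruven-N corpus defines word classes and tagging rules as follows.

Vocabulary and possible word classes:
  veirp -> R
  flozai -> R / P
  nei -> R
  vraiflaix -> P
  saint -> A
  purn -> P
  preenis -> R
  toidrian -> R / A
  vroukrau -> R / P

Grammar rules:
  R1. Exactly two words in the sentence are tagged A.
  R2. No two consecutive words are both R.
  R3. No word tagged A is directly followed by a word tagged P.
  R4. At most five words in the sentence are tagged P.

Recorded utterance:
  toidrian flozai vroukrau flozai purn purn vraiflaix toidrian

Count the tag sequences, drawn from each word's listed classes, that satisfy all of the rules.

Candidates per position — 1:toidrian {R,A}; 2:flozai {R,P}; 3:vroukrau {R,P}; 4:flozai {R,P}; 5:purn {P}; 6:purn {P}; 7:vraiflaix {P}; 8:toidrian {R,A}.
There are 32 candidate sequences in total.
The sequences that satisfy every rule: A R P R P P P A; A R P P P P P A.
Count = 2.

2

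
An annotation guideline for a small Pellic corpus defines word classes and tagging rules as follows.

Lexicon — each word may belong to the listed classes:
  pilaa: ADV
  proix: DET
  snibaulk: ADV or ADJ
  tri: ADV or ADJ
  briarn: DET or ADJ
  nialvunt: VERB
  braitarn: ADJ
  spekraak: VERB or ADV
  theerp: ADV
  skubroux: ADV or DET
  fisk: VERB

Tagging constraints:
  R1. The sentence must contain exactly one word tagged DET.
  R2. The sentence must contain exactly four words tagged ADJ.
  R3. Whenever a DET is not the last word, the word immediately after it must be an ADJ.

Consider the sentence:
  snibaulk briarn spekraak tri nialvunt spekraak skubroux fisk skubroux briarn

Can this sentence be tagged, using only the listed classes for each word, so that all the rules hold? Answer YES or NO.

YES

Candidates per position — 1:snibaulk {ADV,ADJ}; 2:briarn {DET,ADJ}; 3:spekraak {VERB,ADV}; 4:tri {ADV,ADJ}; 5:nialvunt {VERB}; 6:spekraak {VERB,ADV}; 7:skubroux {ADV,DET}; 8:fisk {VERB}; 9:skubroux {ADV,DET}; 10:briarn {DET,ADJ}.
One satisfying assignment: ADJ ADJ ADV ADJ VERB ADV ADV VERB DET ADJ.
Rule-by-rule: rule 1 holds; rule 2 holds; rule 3 holds.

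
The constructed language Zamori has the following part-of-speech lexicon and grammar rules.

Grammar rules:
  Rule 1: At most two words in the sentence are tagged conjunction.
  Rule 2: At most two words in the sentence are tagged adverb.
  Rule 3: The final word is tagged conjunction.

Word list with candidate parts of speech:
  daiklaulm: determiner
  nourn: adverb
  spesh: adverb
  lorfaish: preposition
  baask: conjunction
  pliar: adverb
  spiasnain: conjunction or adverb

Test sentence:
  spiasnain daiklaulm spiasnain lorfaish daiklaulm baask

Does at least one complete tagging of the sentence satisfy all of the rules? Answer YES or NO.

Candidates per position — 1:spiasnain {conjunction,adverb}; 2:daiklaulm {determiner}; 3:spiasnain {conjunction,adverb}; 4:lorfaish {preposition}; 5:daiklaulm {determiner}; 6:baask {conjunction}.
One satisfying assignment: adverb determiner adverb preposition determiner conjunction.
Check: rule 1 ok; rule 2 ok; rule 3 ok.

YES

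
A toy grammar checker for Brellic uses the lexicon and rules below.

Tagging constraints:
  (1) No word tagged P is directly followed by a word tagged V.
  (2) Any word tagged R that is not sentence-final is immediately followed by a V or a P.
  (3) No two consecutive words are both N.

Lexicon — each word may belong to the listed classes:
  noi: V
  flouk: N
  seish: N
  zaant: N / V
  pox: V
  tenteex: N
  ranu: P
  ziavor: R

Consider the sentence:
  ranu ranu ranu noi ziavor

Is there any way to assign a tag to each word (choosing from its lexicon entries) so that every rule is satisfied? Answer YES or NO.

Candidates per position — 1:ranu {P}; 2:ranu {P}; 3:ranu {P}; 4:noi {V}; 5:ziavor {R}.
Rule 1 cannot be satisfied by any choice of tags from the lexicon.
So there is no consistent tagging.

NO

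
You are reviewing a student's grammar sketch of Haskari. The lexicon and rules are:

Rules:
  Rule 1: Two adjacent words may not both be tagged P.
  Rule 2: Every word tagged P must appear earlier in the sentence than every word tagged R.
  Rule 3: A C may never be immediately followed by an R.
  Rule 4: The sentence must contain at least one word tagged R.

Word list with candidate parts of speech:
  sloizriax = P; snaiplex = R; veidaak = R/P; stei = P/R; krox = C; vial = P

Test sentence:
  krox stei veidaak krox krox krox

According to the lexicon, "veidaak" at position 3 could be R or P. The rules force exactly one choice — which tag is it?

Candidates per position — 1:krox {C}; 2:stei {P,R}; 3:veidaak {R,P}; 4:krox {C}; 5:krox {C}; 6:krox {C}.
Word 2 cannot be R — rule 3 would then fail for every completion. It is P.
Word 3 cannot be P — rule 1 would then fail for every completion. It is R.
The unique satisfying tagging is: C P R C C C.
Checking: rule 1 ok; rule 2 ok; rule 3 ok; rule 4 ok.

R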